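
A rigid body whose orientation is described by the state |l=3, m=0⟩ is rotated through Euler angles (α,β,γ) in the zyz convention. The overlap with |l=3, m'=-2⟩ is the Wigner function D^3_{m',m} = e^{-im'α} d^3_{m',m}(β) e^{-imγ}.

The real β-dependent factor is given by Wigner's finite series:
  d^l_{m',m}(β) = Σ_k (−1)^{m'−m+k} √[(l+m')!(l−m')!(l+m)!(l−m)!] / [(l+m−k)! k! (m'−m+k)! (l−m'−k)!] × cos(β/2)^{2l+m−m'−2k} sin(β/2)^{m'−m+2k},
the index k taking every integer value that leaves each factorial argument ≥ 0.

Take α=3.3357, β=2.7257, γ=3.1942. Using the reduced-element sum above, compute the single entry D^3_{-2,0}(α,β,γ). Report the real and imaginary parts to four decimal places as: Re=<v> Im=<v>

Re=-0.1892 Im=-0.0774

Split into d^3_{-2,0}(β=2.7257) × two z-phases.
c=cos(2.7257/2)=0.206451, s=sin(2.7257/2)=0.978457; N=√[1·120·6·6]=65.726707
The bounds max(0,m−m')=2 and min(l+m,l−m')=3 give 2 terms
  k=2: (−1)^0·65.7267/(12)·0.2065^4·0.9785^2 = +0.009526
  k=3: (−1)^1·65.7267/(12)·0.2065^2·0.9785^4 = -0.213974
d^3_{-2,0}(2.7257) = +0.009526 -0.213974 = -0.204448
Attach z-rotation phases: D = e^{-i(-2)(3.3357)}·(-0.204448)·e^{-i(0)(3.1942)} = -0.189234-0.077391i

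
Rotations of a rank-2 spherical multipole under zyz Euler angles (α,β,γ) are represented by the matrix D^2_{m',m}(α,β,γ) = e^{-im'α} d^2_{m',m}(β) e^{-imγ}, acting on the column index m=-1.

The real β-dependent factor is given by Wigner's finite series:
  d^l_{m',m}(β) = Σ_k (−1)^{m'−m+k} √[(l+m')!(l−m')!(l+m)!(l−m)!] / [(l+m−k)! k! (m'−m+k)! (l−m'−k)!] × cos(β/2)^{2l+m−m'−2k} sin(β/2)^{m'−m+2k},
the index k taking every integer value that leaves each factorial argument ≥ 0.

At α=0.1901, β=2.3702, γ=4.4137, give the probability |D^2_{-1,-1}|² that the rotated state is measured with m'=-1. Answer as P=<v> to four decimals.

D^2_{-1,-1}(0.1901,2.3702,4.4137) = e^{-i·-1·0.1901}·d^2_{-1,-1}(2.3702)·e^{-i·-1·4.4137}. Compute d first:
c=cos(2.3702/2)=0.376204, s=sin(2.3702/2)=0.926537; N=√[1·6·1·6]=6.000000
Admissible k: 0..1 (factorial args all ≥0)
  k=0: (−1)^0·6.0000/(6)·0.3762^4·0.9265^0 = +0.020031
  k=1: (−1)^1·6.0000/(2)·0.3762^2·0.9265^2 = -0.364497
d^2_{-1,-1}(2.3702) = +0.020031 -0.364497 = -0.344467
|D^2_{-1,-1}|² = |d^2_{-1,-1}(β)|² = (-0.344467)² = 0.118657 (the z-rotation phases have unit modulus)

P=0.1187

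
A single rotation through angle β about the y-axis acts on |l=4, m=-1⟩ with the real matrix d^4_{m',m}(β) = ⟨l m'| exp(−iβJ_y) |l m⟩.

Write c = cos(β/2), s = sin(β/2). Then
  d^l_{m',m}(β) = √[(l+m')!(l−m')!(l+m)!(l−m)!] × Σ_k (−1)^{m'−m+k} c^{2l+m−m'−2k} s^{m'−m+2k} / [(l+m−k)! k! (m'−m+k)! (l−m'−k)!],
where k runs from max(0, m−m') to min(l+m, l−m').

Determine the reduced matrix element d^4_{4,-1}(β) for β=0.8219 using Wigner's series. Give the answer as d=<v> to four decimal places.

d^4_{4,-1}(β=0.8219) via Wigner's sum:
Half-angle: c=0.916742, s=0.399480. N=√(40320·1·6·120)=5387.986637
k∈{0} keeps every argument non-negative
  k=0: (−1)^5·5387.9866/(720)·0.9167^3·0.3995^5 = -0.058656
d^4_{4,-1}(0.8219) = -0.058656

d=-0.0587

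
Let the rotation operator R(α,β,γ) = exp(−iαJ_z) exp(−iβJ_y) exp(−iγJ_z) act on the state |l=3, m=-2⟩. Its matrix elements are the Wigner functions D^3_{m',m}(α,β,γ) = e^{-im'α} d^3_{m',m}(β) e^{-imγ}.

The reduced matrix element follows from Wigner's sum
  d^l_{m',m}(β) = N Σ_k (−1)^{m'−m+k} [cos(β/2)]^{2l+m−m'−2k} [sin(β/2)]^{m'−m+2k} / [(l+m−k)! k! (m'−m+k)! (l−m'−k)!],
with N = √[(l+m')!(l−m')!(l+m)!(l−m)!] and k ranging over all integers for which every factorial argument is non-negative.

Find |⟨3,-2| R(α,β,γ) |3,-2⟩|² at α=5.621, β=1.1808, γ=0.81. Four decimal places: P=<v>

P=0.1675

First d^3_{-2,-2}(β=1.1808), then the phase factors e^{-i(-2)α} and e^{-i(-2)γ}:
c=cos(1.1808/2)=0.830718, s=sin(1.1808/2)=0.556693; N=√[1·120·1·120]=120.000000
Admissible k: 0..1 (factorial args all ≥0)
  k=0: (−1)^0·120.0000/(120)·0.8307^6·0.5567^0 = +0.328641
  k=1: (−1)^1·120.0000/(24)·0.8307^4·0.5567^2 = -0.737933
d^3_{-2,-2}(1.1808) = +0.328641 -0.737933 = -0.409291
|D^3_{-2,-2}|² = |d^3_{-2,-2}(β)|² = (-0.409291)² = 0.167520 (the z-rotation phases have unit modulus)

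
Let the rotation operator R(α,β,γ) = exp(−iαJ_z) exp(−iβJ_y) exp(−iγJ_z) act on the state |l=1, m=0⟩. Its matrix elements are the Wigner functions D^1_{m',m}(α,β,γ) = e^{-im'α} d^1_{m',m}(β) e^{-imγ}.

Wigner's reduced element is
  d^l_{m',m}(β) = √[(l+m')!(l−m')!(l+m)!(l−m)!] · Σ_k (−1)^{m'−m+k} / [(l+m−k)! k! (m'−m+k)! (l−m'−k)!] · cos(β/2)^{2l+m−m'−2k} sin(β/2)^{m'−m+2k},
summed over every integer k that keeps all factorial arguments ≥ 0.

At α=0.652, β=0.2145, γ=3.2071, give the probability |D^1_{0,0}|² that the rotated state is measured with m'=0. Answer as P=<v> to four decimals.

P=0.9547

Split into d^1_{0,0}(β=0.2145) × two z-phases.
c=cos(0.2145/2)=0.994254, s=sin(0.2145/2)=0.107045; N=√[1·1·1·1]=1.000000
k: max(0,(0)−(0))=0 … min(1+(0),1−(0))=1
  k=0: (−1)^0·1.0000/(1)·0.9943^2·0.1070^0 = +0.988541
  k=1: (−1)^1·1.0000/(1)·0.9943^0·0.1070^2 = -0.011459
d^1_{0,0}(0.2145) = +0.988541 -0.011459 = +0.977083
|D^1_{0,0}|² = |d^1_{0,0}(β)|² = (+0.977083)² = 0.954691 (the z-rotation phases have unit modulus)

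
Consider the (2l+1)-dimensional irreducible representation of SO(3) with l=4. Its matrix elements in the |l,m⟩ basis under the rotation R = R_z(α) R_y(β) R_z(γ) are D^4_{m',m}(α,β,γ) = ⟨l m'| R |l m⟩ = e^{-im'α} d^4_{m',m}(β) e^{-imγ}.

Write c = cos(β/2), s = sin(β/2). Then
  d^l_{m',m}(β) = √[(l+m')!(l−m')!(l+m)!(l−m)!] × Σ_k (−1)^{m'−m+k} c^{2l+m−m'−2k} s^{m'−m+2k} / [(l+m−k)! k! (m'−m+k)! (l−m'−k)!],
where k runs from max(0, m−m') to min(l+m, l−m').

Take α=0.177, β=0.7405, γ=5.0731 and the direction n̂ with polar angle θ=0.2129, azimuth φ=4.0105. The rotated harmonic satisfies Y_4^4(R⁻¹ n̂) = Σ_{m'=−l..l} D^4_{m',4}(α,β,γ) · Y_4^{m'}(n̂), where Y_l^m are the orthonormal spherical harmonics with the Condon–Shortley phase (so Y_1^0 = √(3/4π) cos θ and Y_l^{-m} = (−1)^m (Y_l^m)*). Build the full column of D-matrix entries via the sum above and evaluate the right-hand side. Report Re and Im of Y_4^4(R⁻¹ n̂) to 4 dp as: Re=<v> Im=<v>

Re=0.1259 Im=-0.1191

Need the full column D^4_{m',4} for m'=−4..4 at α=0.177, β=0.7405, γ=5.0731.
cos(β/2)=0.932237, sin(β/2)=0.361849
d^4_{-4,4}: single k=8 term ⇒ +0.000294;  D = +0.000218-0.000197i
d^4_{-3,4}: single k=7 term ⇒ +0.002142;  D = +0.001311-0.001693i
d^4_{-2,4}: single k=6 term ⇒ +0.010323;  D = +0.004785-0.009147i
d^4_{-1,4}: single k=5 term ⇒ +0.037610;  D = +0.011292-0.035875i
d^4_{0,4}: single k=4 term ⇒ +0.108333;  D = +0.013824-0.107448i
d^4_{1,4}: single k=3 term ⇒ +0.249635;  D = -0.012239-0.249335i
d^4_{2,4}: single k=2 term ⇒ +0.454768;  D = -0.101926-0.443199i
d^4_{3,4}: single k=1 term ⇒ +0.626262;  D = -0.245635-0.576079i
d^4_{4,4}: single k=0 term ⇒ +0.570441;  D = -0.312638-0.477137i
Y_4^{m'}(θ=0.2129,φ=4.0105) and Σ D·Y over m':
  (+0.0002-0.0002i)·(-0.0008+0.0003i)  (+0.0013-0.0017i)·(+0.0099+0.0059i)  (+0.0048-0.0091i)·(-0.0141-0.0838i)  (+0.0113-0.0359i)·(-0.2326+0.2751i)  (+0.0138-0.1074i)·(+0.6647+0.0000i)  (-0.0122-0.2493i)·(+0.2326+0.2751i)  (-0.1019-0.4432i)·(-0.0141+0.0838i)  (-0.2456-0.5761i)·(-0.0099+0.0059i)  (-0.3126-0.4771i)·(-0.0008-0.0003i)
Y_4^4(R⁻¹ n̂) = +0.125884-0.119138i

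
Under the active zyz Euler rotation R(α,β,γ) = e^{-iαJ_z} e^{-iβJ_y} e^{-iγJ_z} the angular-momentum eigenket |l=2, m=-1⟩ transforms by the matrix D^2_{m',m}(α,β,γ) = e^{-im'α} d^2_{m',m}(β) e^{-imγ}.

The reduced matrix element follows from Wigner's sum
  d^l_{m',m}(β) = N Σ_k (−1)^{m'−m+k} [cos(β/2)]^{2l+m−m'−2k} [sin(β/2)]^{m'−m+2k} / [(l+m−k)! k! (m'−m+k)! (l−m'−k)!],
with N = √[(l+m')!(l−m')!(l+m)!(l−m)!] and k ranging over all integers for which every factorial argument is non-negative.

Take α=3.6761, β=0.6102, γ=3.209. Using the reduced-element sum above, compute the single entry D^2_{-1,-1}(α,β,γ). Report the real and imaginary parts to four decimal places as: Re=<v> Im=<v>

D^2_{-1,-1}(3.6761,0.6102,3.209) = e^{-i·-1·3.6761}·d^2_{-1,-1}(0.6102)·e^{-i·-1·3.209}. Compute d first:
Half-angle: c=0.953817, s=0.300389. N=√(1·6·1·6)=6.000000
k∈{0,1} keeps every argument non-negative
  k=0: (−1)^0·6.0000/(6)·0.9538^4·0.3004^0 = +0.827675
  k=1: (−1)^1·6.0000/(2)·0.9538^2·0.3004^2 = -0.246274
d^2_{-1,-1}(0.6102) = +0.827675 -0.246274 = +0.581402
D = (-0.860520-0.509417i)·(+0.581402)·(-0.997729-0.067356i) = +0.479222+0.329202i

Re=0.4792 Im=0.3292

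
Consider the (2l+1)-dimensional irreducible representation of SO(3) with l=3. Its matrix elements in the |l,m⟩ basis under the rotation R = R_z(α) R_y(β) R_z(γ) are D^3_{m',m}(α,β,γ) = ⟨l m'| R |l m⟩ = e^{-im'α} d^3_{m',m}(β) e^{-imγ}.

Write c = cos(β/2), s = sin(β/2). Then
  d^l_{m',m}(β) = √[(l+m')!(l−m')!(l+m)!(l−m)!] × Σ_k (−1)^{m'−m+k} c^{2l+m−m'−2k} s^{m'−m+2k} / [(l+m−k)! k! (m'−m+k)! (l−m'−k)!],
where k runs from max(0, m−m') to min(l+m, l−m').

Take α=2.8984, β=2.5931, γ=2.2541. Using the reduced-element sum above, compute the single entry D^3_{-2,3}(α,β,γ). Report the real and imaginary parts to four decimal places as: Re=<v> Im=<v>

First d^3_{-2,3}(β=2.5931), then the phase factors e^{-i(-2)α} and e^{-i(3)γ}:
With c≡cos(β/2)=0.270822 and s≡sin(β/2)=0.962630, N=[1·120·720·1]^{1/2}=293.938769
k∈{5} keeps every argument non-negative
  k=5: (−1)^0·293.9388/(120)·0.2708^1·0.9626^5 = +0.548346
d^3_{-2,3}(2.5931) = +0.548346
Phases: e^{-i·(-2)·2.8984}=+0.884028-0.467433i, e^{-i·(3)·2.2541}=+0.887403-0.460994i ⇒ D=+0.312012-0.450923i

Re=0.3120 Im=-0.4509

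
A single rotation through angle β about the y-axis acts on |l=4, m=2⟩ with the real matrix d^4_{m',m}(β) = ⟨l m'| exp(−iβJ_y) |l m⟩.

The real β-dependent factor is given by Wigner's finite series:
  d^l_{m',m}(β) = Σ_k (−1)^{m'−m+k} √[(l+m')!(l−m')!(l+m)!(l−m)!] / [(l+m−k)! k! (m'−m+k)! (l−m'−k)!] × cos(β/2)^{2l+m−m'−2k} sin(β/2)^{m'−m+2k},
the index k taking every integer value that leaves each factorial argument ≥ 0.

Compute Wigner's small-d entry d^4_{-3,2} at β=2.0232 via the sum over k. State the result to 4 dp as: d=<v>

d=0.1092

d^4_{-3,2}(β=2.0232) via Wigner's sum:
Half-angle: c=0.530505, s=0.847682. N=√(1·5040·720·2)=2693.993318
Admissible k: 5..6 (factorial args all ≥0)
  k=5: (−1)^0·2693.9933/(240)·0.5305^3·0.8477^5 = +0.733530
  k=6: (−1)^1·2693.9933/(720)·0.5305^1·0.8477^7 = -0.624286
d^4_{-3,2}(2.0232) = +0.733530 -0.624286 = +0.109245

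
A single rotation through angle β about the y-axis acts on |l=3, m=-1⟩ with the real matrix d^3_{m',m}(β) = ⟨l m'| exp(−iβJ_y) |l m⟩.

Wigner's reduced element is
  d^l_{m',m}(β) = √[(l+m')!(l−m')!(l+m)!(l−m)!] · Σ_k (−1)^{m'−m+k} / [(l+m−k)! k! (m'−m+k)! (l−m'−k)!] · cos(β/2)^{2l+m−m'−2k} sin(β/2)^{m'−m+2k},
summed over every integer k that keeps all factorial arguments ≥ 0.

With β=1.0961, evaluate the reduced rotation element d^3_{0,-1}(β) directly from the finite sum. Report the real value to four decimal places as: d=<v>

d=-0.0172

d^3_{0,-1}(β=1.0961) via Wigner's sum:
Half-angle: c=0.853542, s=0.521024. N=√(6·6·2·24)=41.569219
Admissible k: 0..2 (factorial args all ≥0)
  k=0: (−1)^1·41.5692/(12)·0.8535^5·0.5210^1 = -0.817661
  k=1: (−1)^2·41.5692/(4)·0.8535^3·0.5210^3 = +0.914028
  k=2: (−1)^3·41.5692/(12)·0.8535^1·0.5210^5 = -0.113528
d^3_{0,-1}(1.0961) = -0.817661 +0.914028 -0.113528 = -0.017161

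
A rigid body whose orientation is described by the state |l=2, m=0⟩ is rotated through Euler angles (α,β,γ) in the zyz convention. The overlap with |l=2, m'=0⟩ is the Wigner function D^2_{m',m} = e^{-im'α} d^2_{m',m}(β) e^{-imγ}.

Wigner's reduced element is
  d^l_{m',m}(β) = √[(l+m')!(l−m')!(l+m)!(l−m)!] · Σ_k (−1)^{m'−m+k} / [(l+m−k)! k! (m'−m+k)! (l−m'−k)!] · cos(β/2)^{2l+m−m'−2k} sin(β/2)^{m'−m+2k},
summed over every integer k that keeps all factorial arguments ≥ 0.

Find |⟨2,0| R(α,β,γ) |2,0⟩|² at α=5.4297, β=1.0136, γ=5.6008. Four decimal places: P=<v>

Split into d^2_{0,0}(β=1.0136) × two z-phases.
c=cos(1.0136/2)=0.874302, s=sin(1.0136/2)=0.485382; N=√[2·2·2·2]=4.000000
k∈{0,1,2} keeps every argument non-negative
  k=0: (−1)^0·4.0000/(4)·0.8743^4·0.4854^0 = +0.584314
  k=1: (−1)^1·4.0000/(1)·0.8743^2·0.4854^2 = -0.720361
  k=2: (−1)^2·4.0000/(4)·0.8743^0·0.4854^4 = +0.055505
d^2_{0,0}(1.0136) = +0.584314 -0.720361 +0.055505 = -0.080542
|D^2_{0,0}|² = |d^2_{0,0}(β)|² = (-0.080542)² = 0.006487 (the z-rotation phases have unit modulus)

P=0.0065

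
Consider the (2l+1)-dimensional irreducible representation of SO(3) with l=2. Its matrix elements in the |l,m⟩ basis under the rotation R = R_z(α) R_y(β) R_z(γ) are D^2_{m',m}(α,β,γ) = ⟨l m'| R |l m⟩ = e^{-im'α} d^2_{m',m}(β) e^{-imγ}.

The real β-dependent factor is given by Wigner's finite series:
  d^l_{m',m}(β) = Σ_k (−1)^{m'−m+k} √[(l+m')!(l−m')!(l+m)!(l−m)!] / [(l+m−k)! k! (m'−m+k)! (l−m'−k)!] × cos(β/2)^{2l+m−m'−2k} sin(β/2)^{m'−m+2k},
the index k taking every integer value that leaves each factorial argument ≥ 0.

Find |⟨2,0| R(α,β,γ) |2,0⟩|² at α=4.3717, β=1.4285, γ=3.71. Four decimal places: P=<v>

D^2_{0,0}(4.3717,1.4285,3.71) = e^{-i·0·4.3717}·d^2_{0,0}(1.4285)·e^{-i·0·3.71}. Compute d first:
c=cos(1.4285/2)=0.755585, s=sin(1.4285/2)=0.655051; N=√[2·2·2·2]=4.000000
Admissible k: 0..2 (factorial args all ≥0)
  k=0: (−1)^0·4.0000/(4)·0.7556^4·0.6551^0 = +0.325936
  k=1: (−1)^1·4.0000/(1)·0.7556^2·0.6551^2 = -0.979888
  k=2: (−1)^2·4.0000/(4)·0.7556^0·0.6551^4 = +0.184120
d^2_{0,0}(1.4285) = +0.325936 -0.979888 +0.184120 = -0.469832
|D^2_{0,0}|² = |d^2_{0,0}(β)|² = (-0.469832)² = 0.220742 (the z-rotation phases have unit modulus)

P=0.2207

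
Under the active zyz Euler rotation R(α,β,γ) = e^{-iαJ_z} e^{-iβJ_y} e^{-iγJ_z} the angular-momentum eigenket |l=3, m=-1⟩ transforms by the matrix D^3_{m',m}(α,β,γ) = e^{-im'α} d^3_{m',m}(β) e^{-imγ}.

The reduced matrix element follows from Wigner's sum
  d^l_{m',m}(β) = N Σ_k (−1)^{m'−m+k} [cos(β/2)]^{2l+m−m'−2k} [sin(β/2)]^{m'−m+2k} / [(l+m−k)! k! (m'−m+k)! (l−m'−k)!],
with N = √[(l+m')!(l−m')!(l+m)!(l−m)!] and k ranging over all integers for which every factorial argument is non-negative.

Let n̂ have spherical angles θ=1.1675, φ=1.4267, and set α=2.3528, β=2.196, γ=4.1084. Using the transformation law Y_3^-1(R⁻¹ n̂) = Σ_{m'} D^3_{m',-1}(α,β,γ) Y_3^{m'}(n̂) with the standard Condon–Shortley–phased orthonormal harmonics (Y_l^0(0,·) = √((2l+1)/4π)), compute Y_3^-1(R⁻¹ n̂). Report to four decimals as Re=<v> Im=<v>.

Re=-0.2385 Im=-0.0272

Need the full column D^3_{m',-1} for m'=−3..3 at α=2.3528, β=2.196, γ=4.1084.
cos(β/2)=0.455378, sin(β/2)=0.890298
d^3_{-3,-1}: single k=2 term ⇒ +0.132009;  D = +0.022493-0.130079i
d^3_{-2,-1}: k∈[1..2] ⇒ +0.055131 -0.421456 = -0.366325;  D = +0.300094-0.210089i
d^3_{-1,-1}: k∈[0..2] ⇒ +0.008917 -0.272677 +0.781694 = +0.517935;  D = +0.509750+0.091714i
d^3_{0,-1}: k∈[0..2] ⇒ -0.060393 +0.692522 -0.882349 = -0.250219;  D = +0.142107+0.205950i
d^3_{1,-1}: k∈[0..2] ⇒ +0.204507 -1.042259 +0.497982 = -0.339770;  D = +0.062434-0.333984i
d^3_{2,-1}: k∈[0..1] ⇒ -0.421456 +0.805470 = +0.384015;  D = +0.317547-0.215943i
d^3_{3,-1}: single k=0 term ⇒ +0.504582;  D = -0.495349-0.096084i
Y_3^{m'}(θ=1.1675,φ=1.4267) and Σ D·Y over m':
  (+0.0225-0.1301i)·(-0.1360+0.2948i)  (+0.3001-0.2101i)·(-0.3253-0.0964i)  (+0.5098+0.0917i)·(-0.0098+0.0676i)  (+0.1421+0.2059i)·(-0.3266+0.0000i)  (+0.0624-0.3340i)·(+0.0098+0.0676i)  (+0.3175-0.2159i)·(-0.3253+0.0964i)  (-0.4953-0.0961i)·(+0.1360+0.2948i)
Y_3^-1(R⁻¹ n̂) = -0.238539-0.027227i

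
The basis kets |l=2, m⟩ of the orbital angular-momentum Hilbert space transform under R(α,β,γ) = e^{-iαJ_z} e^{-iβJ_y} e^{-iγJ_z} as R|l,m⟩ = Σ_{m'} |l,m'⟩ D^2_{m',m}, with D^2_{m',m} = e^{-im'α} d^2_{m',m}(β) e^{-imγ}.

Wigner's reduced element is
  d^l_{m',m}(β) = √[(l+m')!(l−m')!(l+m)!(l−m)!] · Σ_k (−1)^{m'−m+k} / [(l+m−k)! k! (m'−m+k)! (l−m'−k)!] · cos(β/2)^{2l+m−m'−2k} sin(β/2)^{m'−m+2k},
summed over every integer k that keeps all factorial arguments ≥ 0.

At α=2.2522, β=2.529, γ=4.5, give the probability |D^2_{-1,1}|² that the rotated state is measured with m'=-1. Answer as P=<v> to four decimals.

P=0.3346

Split into d^2_{-1,1}(β=2.529) × two z-phases.
Half-angle: c=0.301529, s=0.953457. N=√(1·6·6·1)=6.000000
The bounds max(0,m−m')=2 and min(l+m,l−m')=3 give 2 terms
  k=2: (−1)^0·6.0000/(2)·0.3015^2·0.9535^2 = +0.247961
  k=3: (−1)^1·6.0000/(6)·0.3015^0·0.9535^4 = -0.826426
d^2_{-1,1}(2.529) = +0.247961 -0.826426 = -0.578466
|D^2_{-1,1}|² = |d^2_{-1,1}(β)|² = (-0.578466)² = 0.334623 (the z-rotation phases have unit modulus)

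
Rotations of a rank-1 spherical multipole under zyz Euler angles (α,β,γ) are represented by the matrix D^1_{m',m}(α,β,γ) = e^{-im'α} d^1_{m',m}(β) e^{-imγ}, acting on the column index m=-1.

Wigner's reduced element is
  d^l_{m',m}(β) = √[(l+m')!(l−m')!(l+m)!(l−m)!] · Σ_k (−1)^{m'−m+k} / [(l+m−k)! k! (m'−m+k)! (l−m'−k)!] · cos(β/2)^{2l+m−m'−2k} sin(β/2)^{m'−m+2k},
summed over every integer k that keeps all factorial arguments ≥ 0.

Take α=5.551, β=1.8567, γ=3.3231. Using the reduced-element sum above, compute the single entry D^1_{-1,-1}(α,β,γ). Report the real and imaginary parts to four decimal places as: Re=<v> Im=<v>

Re=-0.3059 Im=0.1878

First d^1_{-1,-1}(β=1.8567), then the phase factors e^{-i(-1)α} and e^{-i(-1)γ}:
With c≡cos(β/2)=0.599156 and s≡sin(β/2)=0.800632, N=[1·2·1·2]^{1/2}=2.000000
k∈{0} keeps every argument non-negative
  k=0: (−1)^0·2.0000/(2)·0.5992^2·0.8006^0 = +0.358988
d^1_{-1,-1}(1.8567) = +0.358988
D = (+0.743715-0.668496i)·(+0.358988)·(-0.983573-0.180512i) = -0.305919+0.187846i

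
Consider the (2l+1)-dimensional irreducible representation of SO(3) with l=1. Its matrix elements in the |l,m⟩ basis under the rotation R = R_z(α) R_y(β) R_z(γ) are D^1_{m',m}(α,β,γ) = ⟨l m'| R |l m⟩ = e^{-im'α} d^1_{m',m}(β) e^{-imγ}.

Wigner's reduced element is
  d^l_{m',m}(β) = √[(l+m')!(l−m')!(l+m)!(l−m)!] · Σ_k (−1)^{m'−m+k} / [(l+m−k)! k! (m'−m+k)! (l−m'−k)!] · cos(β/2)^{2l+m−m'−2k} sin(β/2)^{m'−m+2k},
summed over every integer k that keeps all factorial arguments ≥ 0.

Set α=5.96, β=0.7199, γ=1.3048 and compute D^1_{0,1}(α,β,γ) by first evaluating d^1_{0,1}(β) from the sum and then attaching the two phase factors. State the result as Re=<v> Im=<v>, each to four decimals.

Split into d^1_{0,1}(β=0.7199) × two z-phases.
With c≡cos(β/2)=0.935914 and s≡sin(β/2)=0.352227, N=[1·1·2·1]^{1/2}=1.414214
Admissible k: 1..1 (factorial args all ≥0)
  k=1: (−1)^0·1.4142/(1)·0.9359^1·0.3522^1 = +0.466202
d^1_{0,1}(0.7199) = +0.466202
Attach z-rotation phases: D = e^{-i(0)(5.96)}·(+0.466202)·e^{-i(1)(1.3048)} = +0.122551-0.449806i

Re=0.1226 Im=-0.4498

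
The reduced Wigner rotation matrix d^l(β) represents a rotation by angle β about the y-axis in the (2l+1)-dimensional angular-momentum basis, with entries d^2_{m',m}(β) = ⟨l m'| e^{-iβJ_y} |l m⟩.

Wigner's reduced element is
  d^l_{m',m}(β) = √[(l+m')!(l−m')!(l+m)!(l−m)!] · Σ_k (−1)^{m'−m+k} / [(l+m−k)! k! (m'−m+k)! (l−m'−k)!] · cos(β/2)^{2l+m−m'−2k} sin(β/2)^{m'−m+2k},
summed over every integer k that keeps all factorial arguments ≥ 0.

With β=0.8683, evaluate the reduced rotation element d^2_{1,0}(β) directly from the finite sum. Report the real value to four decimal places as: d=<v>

d^2_{1,0}(β=0.8683) via Wigner's sum:
Half-angle: c=0.907228, s=0.420639. N=√(6·1·2·2)=4.898979
The bounds max(0,m−m')=0 and min(l+m,l−m')=1 give 2 terms
  k=0: (−1)^1·4.8990/(2)·0.9072^3·0.4206^1 = -0.769369
  k=1: (−1)^2·4.8990/(2)·0.9072^1·0.4206^3 = +0.165395
d^2_{1,0}(0.8683) = -0.769369 +0.165395 = -0.603974

d=-0.6040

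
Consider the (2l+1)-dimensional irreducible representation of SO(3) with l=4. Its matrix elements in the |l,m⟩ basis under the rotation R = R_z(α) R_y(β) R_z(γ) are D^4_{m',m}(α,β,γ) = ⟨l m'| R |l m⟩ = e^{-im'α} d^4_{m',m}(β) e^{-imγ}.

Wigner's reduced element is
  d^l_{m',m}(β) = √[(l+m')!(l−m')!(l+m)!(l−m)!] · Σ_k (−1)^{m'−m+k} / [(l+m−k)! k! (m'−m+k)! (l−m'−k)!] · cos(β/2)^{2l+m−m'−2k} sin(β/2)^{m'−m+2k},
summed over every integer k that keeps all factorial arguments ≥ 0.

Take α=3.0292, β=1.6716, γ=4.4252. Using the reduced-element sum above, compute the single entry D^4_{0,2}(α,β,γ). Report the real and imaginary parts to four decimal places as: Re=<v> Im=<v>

Re=0.3052 Im=0.1975

D^4_{0,2}(3.0292,1.6716,4.4252) = e^{-i·0·3.0292}·d^4_{0,2}(1.6716)·e^{-i·2·4.4252}. Compute d first:
With c≡cos(β/2)=0.670584 and s≡sin(β/2)=0.741833, N=[24·24·720·2]^{1/2}=910.735966
k∈{2,3,4} keeps every argument non-negative
  k=2: (−1)^0·910.7360/(96)·0.6706^6·0.7418^2 = +0.474739
  k=3: (−1)^1·910.7360/(36)·0.6706^4·0.7418^4 = -1.549277
  k=4: (−1)^2·910.7360/(96)·0.6706^2·0.7418^6 = +0.710994
d^4_{0,2}(1.6716) = +0.474739 -1.549277 +0.710994 = -0.363544
Attach z-rotation phases: D = e^{-i(0)(3.0292)}·(-0.363544)·e^{-i(2)(4.4252)} = +0.305206+0.197518i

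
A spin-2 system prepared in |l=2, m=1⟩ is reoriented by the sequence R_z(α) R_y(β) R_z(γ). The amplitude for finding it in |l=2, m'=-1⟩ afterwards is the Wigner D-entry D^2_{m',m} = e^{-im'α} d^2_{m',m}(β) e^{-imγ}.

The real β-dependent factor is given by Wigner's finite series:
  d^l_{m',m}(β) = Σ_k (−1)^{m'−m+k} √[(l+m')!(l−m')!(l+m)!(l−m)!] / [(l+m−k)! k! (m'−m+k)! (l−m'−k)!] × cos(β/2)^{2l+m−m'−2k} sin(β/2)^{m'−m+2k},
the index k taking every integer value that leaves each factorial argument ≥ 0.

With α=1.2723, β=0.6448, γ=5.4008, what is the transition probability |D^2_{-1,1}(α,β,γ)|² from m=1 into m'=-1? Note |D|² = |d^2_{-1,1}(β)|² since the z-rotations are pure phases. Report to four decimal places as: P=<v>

P=0.0680

D^2_{-1,1}(1.2723,0.6448,5.4008) = e^{-i·-1·1.2723}·d^2_{-1,1}(0.6448)·e^{-i·1·5.4008}. Compute d first:
With c≡cos(β/2)=0.948478 and s≡sin(β/2)=0.316844, N=[1·6·6·1]^{1/2}=6.000000
The bounds max(0,m−m')=2 and min(l+m,l−m')=3 give 2 terms
  k=2: (−1)^0·6.0000/(2)·0.9485^2·0.3168^2 = +0.270936
  k=3: (−1)^1·6.0000/(6)·0.9485^0·0.3168^4 = -0.010078
d^2_{-1,1}(0.6448) = +0.270936 -0.010078 = +0.260857
|D^2_{-1,1}|² = |d^2_{-1,1}(β)|² = (+0.260857)² = 0.068047 (the z-rotation phases have unit modulus)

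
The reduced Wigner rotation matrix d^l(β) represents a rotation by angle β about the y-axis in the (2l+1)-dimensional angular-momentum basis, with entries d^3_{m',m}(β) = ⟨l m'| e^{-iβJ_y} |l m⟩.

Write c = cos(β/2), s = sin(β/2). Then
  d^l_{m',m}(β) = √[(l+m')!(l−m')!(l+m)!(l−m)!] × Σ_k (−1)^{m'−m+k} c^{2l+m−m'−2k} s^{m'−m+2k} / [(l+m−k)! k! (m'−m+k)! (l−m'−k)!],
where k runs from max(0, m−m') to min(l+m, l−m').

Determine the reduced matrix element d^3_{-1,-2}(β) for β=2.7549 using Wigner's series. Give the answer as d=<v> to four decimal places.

d^3_{-1,-2}(β=2.7549) via Wigner's sum:
With c≡cos(β/2)=0.192144 and s≡sin(β/2)=0.981367, N=[2·24·1·120]^{1/2}=75.894664
k∈{0,1} keeps every argument non-negative
  k=0: (−1)^1·75.8947/(24)·0.1921^5·0.9814^1 = -0.000813
  k=1: (−1)^2·75.8947/(12)·0.1921^3·0.9814^3 = +0.042404
d^3_{-1,-2}(2.7549) = -0.000813 +0.042404 = +0.041591

d=0.0416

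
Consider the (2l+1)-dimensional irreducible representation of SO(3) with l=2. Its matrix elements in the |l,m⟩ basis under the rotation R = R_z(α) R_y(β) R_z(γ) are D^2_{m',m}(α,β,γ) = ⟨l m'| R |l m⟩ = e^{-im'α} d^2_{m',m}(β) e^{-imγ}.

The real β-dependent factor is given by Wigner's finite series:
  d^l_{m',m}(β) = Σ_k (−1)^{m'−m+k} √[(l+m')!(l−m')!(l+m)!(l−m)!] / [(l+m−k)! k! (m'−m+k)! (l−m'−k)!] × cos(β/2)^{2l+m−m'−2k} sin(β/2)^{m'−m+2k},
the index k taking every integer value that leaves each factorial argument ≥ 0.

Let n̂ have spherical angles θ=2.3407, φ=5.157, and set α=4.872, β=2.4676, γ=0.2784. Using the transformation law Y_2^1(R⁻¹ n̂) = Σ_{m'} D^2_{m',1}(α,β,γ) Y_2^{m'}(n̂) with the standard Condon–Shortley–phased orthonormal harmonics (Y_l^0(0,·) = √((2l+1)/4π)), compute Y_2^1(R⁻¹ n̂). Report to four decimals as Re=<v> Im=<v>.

Need the full column D^2_{m',1} for m'=−2..2 at α=4.872, β=2.4676, γ=0.2784.
cos(β/2)=0.330654, sin(β/2)=0.943752
d^2_{-2,1}: single k=3 term ⇒ +0.555875;  D = -0.555412-0.022686i
d^2_{-1,1}: k∈[2..3] ⇒ +0.292135 -0.793290 = -0.501154;  D = +0.059392+0.497622i
d^2_{0,1}: k∈[1..2] ⇒ +0.083571 -0.680805 = -0.597235;  D = -0.574239+0.164131i
d^2_{1,1}: k∈[0..1] ⇒ +0.011953 -0.292135 = -0.280182;  D = -0.118836-0.253732i
d^2_{2,1}: single k=0 term ⇒ -0.068235;  D = +0.056408-0.038394i
Y_2^{m'}(θ=2.3407,φ=5.157) and Σ D·Y over m':
  (-0.5554-0.0227i)·(-0.1254+0.1546i)  (+0.0594+0.4976i)·(-0.1661-0.3486i)  (-0.5742+0.1641i)·(+0.1430+0.0000i)  (-0.1188-0.2537i)·(+0.1661-0.3486i)  (+0.0564-0.0384i)·(-0.1254-0.1546i)
Y_2^1(R⁻¹ n̂) = +0.033445-0.167519i

Re=0.0334 Im=-0.1675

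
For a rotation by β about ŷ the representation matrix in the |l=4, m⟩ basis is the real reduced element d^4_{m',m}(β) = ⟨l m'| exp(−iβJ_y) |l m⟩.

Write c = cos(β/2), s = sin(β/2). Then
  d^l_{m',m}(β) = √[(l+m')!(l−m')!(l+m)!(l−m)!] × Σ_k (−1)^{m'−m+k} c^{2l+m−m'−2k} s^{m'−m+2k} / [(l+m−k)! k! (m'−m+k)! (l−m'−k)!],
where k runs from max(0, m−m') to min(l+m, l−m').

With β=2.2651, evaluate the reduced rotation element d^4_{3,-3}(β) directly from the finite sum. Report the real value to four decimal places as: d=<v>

d^4_{3,-3}(β=2.2651) via Wigner's sum:
With c≡cos(β/2)=0.424352 and s≡sin(β/2)=0.905497, N=[5040·1·1·5040]^{1/2}=5040.000000
The bounds max(0,m−m')=0 and min(l+m,l−m')=1 give 2 terms
  k=0: (−1)^6·5040.0000/(720)·0.4244^2·0.9055^6 = +0.694822
  k=1: (−1)^7·5040.0000/(5040)·0.4244^0·0.9055^8 = -0.451957
d^4_{3,-3}(2.2651) = +0.694822 -0.451957 = +0.242865

d=0.2429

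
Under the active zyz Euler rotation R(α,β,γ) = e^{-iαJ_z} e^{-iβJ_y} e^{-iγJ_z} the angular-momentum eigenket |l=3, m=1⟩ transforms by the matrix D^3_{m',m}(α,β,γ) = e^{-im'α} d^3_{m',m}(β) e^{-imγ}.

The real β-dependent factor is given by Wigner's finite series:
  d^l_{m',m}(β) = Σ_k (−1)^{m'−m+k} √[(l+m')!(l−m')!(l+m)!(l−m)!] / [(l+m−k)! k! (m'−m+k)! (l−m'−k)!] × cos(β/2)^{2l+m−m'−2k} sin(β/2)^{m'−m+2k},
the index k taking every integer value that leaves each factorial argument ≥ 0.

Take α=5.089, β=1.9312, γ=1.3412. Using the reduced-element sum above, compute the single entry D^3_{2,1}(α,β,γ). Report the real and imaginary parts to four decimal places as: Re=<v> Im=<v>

Re=0.2464 Im=0.4267

Split into d^3_{2,1}(β=1.9312) × two z-phases.
c=cos(1.9312/2)=0.568924, s=sin(1.9312/2)=0.822390; N=√[120·1·24·2]=75.894664
Admissible k: 0..1 (factorial args all ≥0)
  k=0: (−1)^1·75.8947/(24)·0.5689^5·0.8224^1 = -0.155006
  k=1: (−1)^2·75.8947/(12)·0.5689^3·0.8224^3 = +0.647777
d^3_{2,1}(1.9312) = -0.155006 +0.647777 = +0.492772
Attach z-rotation phases: D = e^{-i(2)(5.089)}·(+0.492772)·e^{-i(1)(1.3412)} = +0.246397+0.426746i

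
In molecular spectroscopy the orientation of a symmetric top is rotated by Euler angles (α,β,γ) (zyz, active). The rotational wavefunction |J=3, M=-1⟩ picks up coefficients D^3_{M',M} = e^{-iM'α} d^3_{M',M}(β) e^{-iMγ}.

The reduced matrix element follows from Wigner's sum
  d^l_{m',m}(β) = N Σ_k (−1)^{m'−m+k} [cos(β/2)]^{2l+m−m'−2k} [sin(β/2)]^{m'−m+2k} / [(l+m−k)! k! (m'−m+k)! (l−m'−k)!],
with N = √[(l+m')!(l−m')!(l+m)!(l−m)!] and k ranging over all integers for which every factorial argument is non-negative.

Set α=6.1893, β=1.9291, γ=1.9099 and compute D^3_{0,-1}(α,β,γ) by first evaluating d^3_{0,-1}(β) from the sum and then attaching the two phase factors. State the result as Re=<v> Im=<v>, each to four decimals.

First d^3_{0,-1}(β=1.9291), then the phase factors e^{-i(0)α} and e^{-i(-1)γ}:
c=cos(1.9291/2)=0.569787, s=sin(1.9291/2)=0.821793; N=√[6·6·2·24]=41.569219
Admissible k: 0..2 (factorial args all ≥0)
  k=0: (−1)^1·41.5692/(12)·0.5698^5·0.8218^1 = -0.170968
  k=1: (−1)^2·41.5692/(4)·0.5698^3·0.8218^3 = +1.066929
  k=2: (−1)^3·41.5692/(12)·0.5698^1·0.8218^5 = -0.739800
d^3_{0,-1}(1.9291) = -0.170968 +1.066929 -0.739800 = +0.156162
D = (+1.000000+0.000000i)·(+0.156162)·(-0.332642+0.943053i) = -0.051946+0.147269i

Re=-0.0519 Im=0.1473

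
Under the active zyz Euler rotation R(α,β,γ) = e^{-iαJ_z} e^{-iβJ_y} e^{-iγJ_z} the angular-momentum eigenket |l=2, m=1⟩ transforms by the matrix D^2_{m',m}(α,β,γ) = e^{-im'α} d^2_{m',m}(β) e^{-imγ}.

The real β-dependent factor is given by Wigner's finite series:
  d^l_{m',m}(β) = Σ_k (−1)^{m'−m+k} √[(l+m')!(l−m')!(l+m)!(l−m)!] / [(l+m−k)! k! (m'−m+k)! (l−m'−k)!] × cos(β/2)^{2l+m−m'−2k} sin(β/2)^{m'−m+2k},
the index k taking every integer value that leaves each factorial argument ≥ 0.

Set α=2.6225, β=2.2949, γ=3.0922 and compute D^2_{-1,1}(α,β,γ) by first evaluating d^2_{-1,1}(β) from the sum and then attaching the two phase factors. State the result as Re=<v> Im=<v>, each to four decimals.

Split into d^2_{-1,1}(β=2.2949) × two z-phases.
c=cos(2.2949/2)=0.410814, s=sin(2.2949/2)=0.911719; N=√[1·6·6·1]=6.000000
k∈{2,3} keeps every argument non-negative
  k=2: (−1)^0·6.0000/(2)·0.4108^2·0.9117^2 = +0.420856
  k=3: (−1)^1·6.0000/(6)·0.4108^0·0.9117^4 = -0.690947
d^2_{-1,1}(2.2949) = +0.420856 -0.690947 = -0.270091
Attach z-rotation phases: D = e^{-i(-1)(2.6225)}·(-0.270091)·e^{-i(1)(3.0922)} = -0.240841+0.122248i

Re=-0.2408 Im=0.1222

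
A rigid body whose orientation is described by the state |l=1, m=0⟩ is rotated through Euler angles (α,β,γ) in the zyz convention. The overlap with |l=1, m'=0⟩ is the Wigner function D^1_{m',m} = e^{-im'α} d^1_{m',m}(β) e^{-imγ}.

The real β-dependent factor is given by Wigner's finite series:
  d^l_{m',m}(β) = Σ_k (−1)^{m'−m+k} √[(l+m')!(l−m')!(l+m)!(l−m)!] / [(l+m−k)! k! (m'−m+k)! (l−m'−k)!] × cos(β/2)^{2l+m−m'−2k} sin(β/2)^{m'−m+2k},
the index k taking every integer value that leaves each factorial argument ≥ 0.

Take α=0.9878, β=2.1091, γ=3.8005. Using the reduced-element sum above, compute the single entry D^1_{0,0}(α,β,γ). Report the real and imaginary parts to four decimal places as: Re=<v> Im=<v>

Re=-0.5127 Im=0.0000

First d^1_{0,0}(β=2.1091), then the phase factors e^{-i(0)α} and e^{-i(0)γ}:
Half-angle: c=0.493619, s=0.869678. N=√(1·1·1·1)=1.000000
k: max(0,(0)−(0))=0 … min(1+(0),1−(0))=1
  k=0: (−1)^0·1.0000/(1)·0.4936^2·0.8697^0 = +0.243660
  k=1: (−1)^1·1.0000/(1)·0.4936^0·0.8697^2 = -0.756340
d^1_{0,0}(2.1091) = +0.243660 -0.756340 = -0.512680
Phases: e^{-i·(0)·0.9878}=+1.000000+0.000000i, e^{-i·(0)·3.8005}=+1.000000+0.000000i ⇒ D=-0.512680+0.000000i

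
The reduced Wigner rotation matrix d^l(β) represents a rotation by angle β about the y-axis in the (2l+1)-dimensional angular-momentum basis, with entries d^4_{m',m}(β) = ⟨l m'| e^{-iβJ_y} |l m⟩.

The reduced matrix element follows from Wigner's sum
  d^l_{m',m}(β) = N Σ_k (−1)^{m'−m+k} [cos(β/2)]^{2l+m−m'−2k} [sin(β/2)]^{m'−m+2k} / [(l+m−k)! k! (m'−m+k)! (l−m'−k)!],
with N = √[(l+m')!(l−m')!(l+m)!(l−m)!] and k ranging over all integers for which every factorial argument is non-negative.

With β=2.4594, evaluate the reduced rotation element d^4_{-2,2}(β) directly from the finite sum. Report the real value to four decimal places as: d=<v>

d=-0.1704

d^4_{-2,2}(β=2.4594) via Wigner's sum:
Half-angle: c=0.334520, s=0.942388. N=√(2·720·720·2)=1440.000000
k∈{4,5,6} keeps every argument non-negative
  k=4: (−1)^0·1440.0000/(96)·0.3345^4·0.9424^4 = +0.148150
  k=5: (−1)^1·1440.0000/(120)·0.3345^2·0.9424^6 = -0.940603
  k=6: (−1)^2·1440.0000/(1440)·0.3345^0·0.9424^8 = +0.622071
d^4_{-2,2}(2.4594) = +0.148150 -0.940603 +0.622071 = -0.170382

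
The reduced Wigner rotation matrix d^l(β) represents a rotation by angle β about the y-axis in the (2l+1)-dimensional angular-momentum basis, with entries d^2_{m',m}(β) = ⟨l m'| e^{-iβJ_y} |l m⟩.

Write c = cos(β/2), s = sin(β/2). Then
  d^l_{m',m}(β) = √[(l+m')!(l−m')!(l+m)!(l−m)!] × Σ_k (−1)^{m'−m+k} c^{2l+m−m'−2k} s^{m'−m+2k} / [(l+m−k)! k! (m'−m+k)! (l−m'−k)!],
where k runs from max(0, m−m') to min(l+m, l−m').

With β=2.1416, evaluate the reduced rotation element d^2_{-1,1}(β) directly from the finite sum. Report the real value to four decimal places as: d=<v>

d=-0.0621

d^2_{-1,1}(β=2.1416) via Wigner's sum:
Half-angle: c=0.479422, s=0.877584. N=√(1·6·6·1)=6.000000
k∈{2,3} keeps every argument non-negative
  k=2: (−1)^0·6.0000/(2)·0.4794^2·0.8776^2 = +0.531050
  k=3: (−1)^1·6.0000/(6)·0.4794^0·0.8776^4 = -0.593138
d^2_{-1,1}(2.1416) = +0.531050 -0.593138 = -0.062088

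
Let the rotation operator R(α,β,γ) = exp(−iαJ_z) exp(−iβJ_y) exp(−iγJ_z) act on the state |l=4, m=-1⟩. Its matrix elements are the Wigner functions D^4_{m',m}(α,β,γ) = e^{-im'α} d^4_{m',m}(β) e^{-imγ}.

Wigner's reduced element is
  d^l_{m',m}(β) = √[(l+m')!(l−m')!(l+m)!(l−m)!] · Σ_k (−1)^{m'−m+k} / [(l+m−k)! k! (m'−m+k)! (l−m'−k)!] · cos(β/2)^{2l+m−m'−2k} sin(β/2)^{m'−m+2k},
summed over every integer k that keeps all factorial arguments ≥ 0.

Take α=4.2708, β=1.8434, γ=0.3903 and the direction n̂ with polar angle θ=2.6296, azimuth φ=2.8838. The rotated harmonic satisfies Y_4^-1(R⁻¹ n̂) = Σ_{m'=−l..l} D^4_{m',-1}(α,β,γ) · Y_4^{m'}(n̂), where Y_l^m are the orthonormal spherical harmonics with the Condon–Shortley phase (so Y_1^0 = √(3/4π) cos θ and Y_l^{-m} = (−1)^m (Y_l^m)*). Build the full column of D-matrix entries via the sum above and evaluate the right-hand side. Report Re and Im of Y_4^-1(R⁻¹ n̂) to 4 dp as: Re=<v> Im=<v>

Need the full column D^4_{m',-1} for m'=−4..4 at α=4.2708, β=1.8434, γ=0.3903.
cos(β/2)=0.604467, sin(β/2)=0.796630
d^4_{-4,-1}: single k=3 term ⇒ +0.305300;  D = +0.059079-0.299529i
d^4_{-3,-1}: k∈[2..3] ⇒ +0.245708 -0.711273 = -0.465565;  D = -0.374446-0.276661i
d^4_{-2,-1}: k∈[1..3] ⇒ +0.099655 -0.865444 +1.002113 = +0.236324;  D = -0.208195+0.111820i
d^4_{-1,-1}: k∈[0..3] ⇒ +0.017823 -0.464344 +1.613015 -0.933869 = +0.232625;  D = -0.011926-0.232319i
d^4_{0,-1}: k∈[0..3] ⇒ -0.105046 +1.094710 -1.901375 +0.550409 = -0.361302;  D = -0.334131-0.137463i
d^4_{1,-1}: k∈[0..3] ⇒ +0.309562 -1.613015 +1.400804 -0.162201 = -0.064850;  D = +0.047938-0.043675i
d^4_{2,-1}: k∈[0..2] ⇒ -0.576963 +1.503169 -0.522164 = +0.404043;  D = -0.118367-0.386316i
d^4_{3,-1}: k∈[0..1] ⇒ +0.711273 -0.741236 = -0.029963;  D = -0.029652-0.004308i
d^4_{4,-1}: single k=0 term ⇒ -0.530268;  D = +0.293194-0.441839i
Y_4^{m'}(θ=2.6296,φ=2.8838) and Σ D·Y over m':
  (+0.0591-0.2995i)·(+0.0131+0.0219i)  (-0.3744-0.2767i)·(+0.0918+0.0896i)  (-0.2082+0.1118i)·(+0.3018+0.1710i)  (-0.0119-0.2323i)·(+0.4532+0.1195i)  (-0.3341-0.1375i)·(+0.0440+0.0000i)  (+0.0479-0.0437i)·(-0.4532+0.1195i)  (-0.1184-0.3863i)·(+0.3018-0.1710i)  (-0.0297-0.0043i)·(-0.0918+0.0896i)  (+0.2932-0.4418i)·(+0.0131-0.0219i)
Y_4^-1(R⁻¹ n̂) = -0.197542-0.261492i

Re=-0.1975 Im=-0.2615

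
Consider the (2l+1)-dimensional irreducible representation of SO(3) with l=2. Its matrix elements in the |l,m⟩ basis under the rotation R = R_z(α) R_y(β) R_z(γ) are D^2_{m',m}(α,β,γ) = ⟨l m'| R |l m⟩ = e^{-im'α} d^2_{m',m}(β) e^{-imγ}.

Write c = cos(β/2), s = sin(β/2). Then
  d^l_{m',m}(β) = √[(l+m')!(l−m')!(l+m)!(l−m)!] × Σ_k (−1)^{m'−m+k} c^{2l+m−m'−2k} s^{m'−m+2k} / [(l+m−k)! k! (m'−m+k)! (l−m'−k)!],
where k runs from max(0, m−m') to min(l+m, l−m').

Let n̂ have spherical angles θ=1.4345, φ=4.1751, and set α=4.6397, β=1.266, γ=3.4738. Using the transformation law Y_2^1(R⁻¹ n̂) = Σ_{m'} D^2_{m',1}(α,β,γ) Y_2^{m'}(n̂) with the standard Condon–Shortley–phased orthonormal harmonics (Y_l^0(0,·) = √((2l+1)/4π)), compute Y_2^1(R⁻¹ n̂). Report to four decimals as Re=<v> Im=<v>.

Need the full column D^2_{m',1} for m'=−2..2 at α=4.6397, β=1.266, γ=3.4738.
cos(β/2)=0.806256, sin(β/2)=0.591566
d^2_{-2,1}: single k=3 term ⇒ +0.333821;  D = +0.296469-0.153436i
d^2_{-1,1}: k∈[2..3] ⇒ +0.682455 -0.122465 = +0.559990;  D = +0.220593+0.514711i
d^2_{0,1}: k∈[1..2] ⇒ +0.759449 -0.408845 = +0.350604;  D = -0.331434+0.114343i
d^2_{1,1}: k∈[0..1] ⇒ +0.422564 -0.682455 = -0.259891;  D = +0.066692+0.251188i
d^2_{2,1}: single k=0 term ⇒ -0.620087;  D = -0.609297+0.115178i
Y_2^{m'}(θ=1.4345,φ=4.1751) and Σ D·Y over m':
  (+0.2965-0.1534i)·(-0.1805-0.3334i)  (+0.2206+0.5147i)·(-0.0532+0.0893i)  (-0.3314+0.1143i)·(-0.2979+0.0000i)  (+0.0667+0.2512i)·(+0.0532+0.0893i)  (-0.6093+0.1152i)·(-0.1805+0.3334i)
Y_2^1(R⁻¹ n̂) = -0.010968-0.317514i

Re=-0.0110 Im=-0.3175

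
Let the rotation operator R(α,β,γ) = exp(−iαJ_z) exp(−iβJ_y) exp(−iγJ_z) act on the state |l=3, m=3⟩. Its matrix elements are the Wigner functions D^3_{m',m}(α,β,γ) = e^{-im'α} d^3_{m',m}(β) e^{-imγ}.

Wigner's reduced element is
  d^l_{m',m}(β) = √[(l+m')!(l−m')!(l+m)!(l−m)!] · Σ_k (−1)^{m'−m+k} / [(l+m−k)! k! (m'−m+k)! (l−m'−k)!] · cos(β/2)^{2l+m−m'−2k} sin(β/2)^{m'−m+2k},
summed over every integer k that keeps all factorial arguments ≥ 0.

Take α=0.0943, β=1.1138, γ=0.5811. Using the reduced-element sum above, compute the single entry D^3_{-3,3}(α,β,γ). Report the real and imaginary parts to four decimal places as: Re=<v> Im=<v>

First d^3_{-3,3}(β=1.1138), then the phase factors e^{-i(-3)α} and e^{-i(3)γ}:
c=cos(1.1138/2)=0.848898, s=sin(1.1138/2)=0.528557; N=√[1·720·720·1]=720.000000
k∈{6} keeps every argument non-negative
  k=6: (−1)^0·720.0000/(720)·0.8489^0·0.5286^6 = +0.021805
d^3_{-3,3}(1.1138) = +0.021805
D = (+0.960250+0.279142i)·(+0.021805)·(-0.171649-0.985158i) = +0.002402-0.021672i

Re=0.0024 Im=-0.0217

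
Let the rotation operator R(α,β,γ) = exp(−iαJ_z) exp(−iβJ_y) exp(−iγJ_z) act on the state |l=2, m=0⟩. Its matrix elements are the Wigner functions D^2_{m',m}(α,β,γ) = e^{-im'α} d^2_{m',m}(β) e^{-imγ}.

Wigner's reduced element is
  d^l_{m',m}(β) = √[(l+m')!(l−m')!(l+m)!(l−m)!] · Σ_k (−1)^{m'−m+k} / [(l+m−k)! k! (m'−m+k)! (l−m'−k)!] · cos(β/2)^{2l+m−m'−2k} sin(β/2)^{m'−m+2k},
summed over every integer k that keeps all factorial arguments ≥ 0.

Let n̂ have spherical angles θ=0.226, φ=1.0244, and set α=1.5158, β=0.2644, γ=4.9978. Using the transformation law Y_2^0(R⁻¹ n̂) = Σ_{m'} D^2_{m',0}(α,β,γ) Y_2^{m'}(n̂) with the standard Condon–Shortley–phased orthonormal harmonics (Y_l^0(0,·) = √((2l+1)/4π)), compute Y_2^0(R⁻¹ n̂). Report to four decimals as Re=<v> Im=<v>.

Re=0.6163 Im=0.0000

Need the full column D^2_{m',0} for m'=−2..2 at α=1.5158, β=0.2644, γ=4.9978.
cos(β/2)=0.991274, sin(β/2)=0.131815
d^2_{-2,0}: single k=2 term ⇒ +0.041821;  D = -0.041568+0.004591i
d^2_{-1,0}: k∈[1..2] ⇒ +0.314502 -0.005561 = +0.308940;  D = +0.016982+0.308473i
d^2_{0,0}: k∈[0..2] ⇒ +0.965551 -0.068293 +0.000302 = +0.897560;  D = +0.897560+0.000000i
d^2_{1,0}: k∈[0..1] ⇒ -0.314502 +0.005561 = -0.308940;  D = -0.016982+0.308473i
d^2_{2,0}: single k=0 term ⇒ +0.041821;  D = -0.041568-0.004591i
Y_2^{m'}(θ=0.226,φ=1.0244) and Σ D·Y over m':
  (-0.0416+0.0046i)·(-0.0089-0.0172i)  (+0.0170+0.3085i)·(+0.0877-0.1441i)  (+0.8976+0.0000i)·(+0.5833+0.0000i)  (-0.0170+0.3085i)·(-0.0877-0.1441i)  (-0.0416-0.0046i)·(-0.0089+0.0172i)
Y_2^0(R⁻¹ n̂) = +0.616331-0.000000i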